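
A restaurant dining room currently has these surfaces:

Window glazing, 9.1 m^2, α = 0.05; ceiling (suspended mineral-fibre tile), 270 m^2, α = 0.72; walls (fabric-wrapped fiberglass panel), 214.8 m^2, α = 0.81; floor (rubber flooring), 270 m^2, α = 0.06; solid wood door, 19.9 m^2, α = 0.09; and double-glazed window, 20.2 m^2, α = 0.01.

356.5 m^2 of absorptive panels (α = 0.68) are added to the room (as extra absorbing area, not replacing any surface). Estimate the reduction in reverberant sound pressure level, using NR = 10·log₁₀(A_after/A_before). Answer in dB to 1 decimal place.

2.1 dB

Equivalent absorption area: A_before = 9.1*0.05 + 270*0.72 + 214.8*0.81 + 270*0.06 + 19.9*0.09 + 20.2*0.01 = 387.036 m^2.
Treatment contributes 356.5·0.68 = 242.420 sabins.
New total A_after = 629.456 sabins.
Reduction = 10 log₁₀(A_after/A_before) = 10 log₁₀(1.6264) = 2.1 dB.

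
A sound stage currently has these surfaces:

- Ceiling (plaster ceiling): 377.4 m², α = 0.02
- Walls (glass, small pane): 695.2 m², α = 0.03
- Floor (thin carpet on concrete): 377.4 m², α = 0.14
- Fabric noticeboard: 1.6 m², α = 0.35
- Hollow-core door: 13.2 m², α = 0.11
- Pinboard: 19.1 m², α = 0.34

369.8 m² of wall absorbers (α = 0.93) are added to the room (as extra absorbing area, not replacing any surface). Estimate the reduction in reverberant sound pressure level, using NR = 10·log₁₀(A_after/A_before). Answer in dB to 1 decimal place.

Total absorption A_before = 377.4·0.02 + 695.2·0.03 + 377.4·0.14 + 1.6·0.35 + 13.2·0.11 + 19.1·0.34
  = 7.548 + 20.856 + 52.836 + 0.560 + 1.452 + 6.494 = 89.746 m² sabins.
Added absorption = 369.8 × 0.93 = 343.914 sabins.
A_after = 89.746 + 343.914 = 433.660 sabins.
Reduction = 10 log₁₀(A_after/A_before) = 10 log₁₀(4.8321) = 6.8 dB.

6.8 dB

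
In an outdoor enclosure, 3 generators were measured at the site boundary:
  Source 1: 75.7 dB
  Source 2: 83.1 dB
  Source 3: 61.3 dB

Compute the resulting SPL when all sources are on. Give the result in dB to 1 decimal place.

Sum in the linear (power) domain: Σ 10^(Lᵢ/10) = 10^(75.7/10) + 10^(83.1/10) + 10^(61.3/10) = 2.427e+08.
L_total = 10·log₁₀(2.427e+08) = 83.9 dB.

83.9 dB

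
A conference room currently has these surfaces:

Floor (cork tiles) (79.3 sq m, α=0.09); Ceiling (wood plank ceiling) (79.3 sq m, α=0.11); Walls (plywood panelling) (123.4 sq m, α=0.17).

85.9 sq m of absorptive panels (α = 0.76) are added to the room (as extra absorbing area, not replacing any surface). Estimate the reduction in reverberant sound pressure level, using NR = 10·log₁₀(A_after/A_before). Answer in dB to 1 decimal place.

4.4 dB

Equivalent absorption area: A_before = 79.3×0.09 + 79.3×0.11 + 123.4×0.17 = 36.838 sq m.
Added absorption = 85.9 × 0.76 = 65.284 sabins.
A_after = 36.838 + 65.284 = 102.122 sabins.
NR = 10·log₁₀(102.122/36.838) = 4.4 dB.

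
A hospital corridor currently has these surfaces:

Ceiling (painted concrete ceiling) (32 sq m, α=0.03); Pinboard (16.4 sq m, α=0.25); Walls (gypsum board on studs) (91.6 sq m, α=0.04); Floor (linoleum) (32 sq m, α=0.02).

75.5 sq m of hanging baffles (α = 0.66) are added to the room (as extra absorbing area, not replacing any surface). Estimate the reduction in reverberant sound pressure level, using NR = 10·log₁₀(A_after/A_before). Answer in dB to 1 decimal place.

A_before = Σ Sᵢαᵢ = 32×0.03 + 16.4×0.25 + 91.6×0.04 + 32×0.02 = 9.364 sabins.
Added absorption = 75.5 × 0.66 = 49.830 sabins.
New total A_after = 59.194 sabins.
Reduction = 10 log₁₀(A_after/A_before) = 10 log₁₀(6.3214) = 8.0 dB.

8.0 dB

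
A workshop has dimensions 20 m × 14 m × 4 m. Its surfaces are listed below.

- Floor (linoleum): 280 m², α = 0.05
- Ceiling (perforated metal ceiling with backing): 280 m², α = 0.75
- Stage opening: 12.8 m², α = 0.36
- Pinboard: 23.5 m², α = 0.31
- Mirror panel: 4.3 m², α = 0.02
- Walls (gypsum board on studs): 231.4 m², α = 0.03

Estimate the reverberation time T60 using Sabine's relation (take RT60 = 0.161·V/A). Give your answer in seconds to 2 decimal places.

Total absorption A = 280·0.05 + 280·0.75 + 12.8·0.36 + 23.5·0.31 + 4.3·0.02 + 231.4·0.03
  = 14.000 + 210.000 + 4.608 + 7.285 + 0.086 + 6.942 = 242.921 m² sabins.
Volume V = 20 × 14 × 4 = 1120 m³.
Sabine: RT60 = 0.161 × 1120 / 242.921 = 0.74 s.

0.74 s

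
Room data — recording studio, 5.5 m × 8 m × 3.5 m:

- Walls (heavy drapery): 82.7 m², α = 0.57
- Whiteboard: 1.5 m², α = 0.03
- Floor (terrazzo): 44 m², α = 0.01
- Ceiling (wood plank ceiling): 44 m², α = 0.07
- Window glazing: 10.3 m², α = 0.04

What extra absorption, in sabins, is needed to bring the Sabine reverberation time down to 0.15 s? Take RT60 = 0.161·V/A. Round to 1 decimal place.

A₁ = Σ Sᵢαᵢ = 82.7·0.57 + 1.5·0.03 + 44·0.01 + 44·0.07 + 10.3·0.04 = 51.116 sabins.
V = 154 m³. Required absorption A₂ = 0.161 × 154 / 0.15 = 165.293 sabins.
Additional absorption ΔA = 165.293 − 51.116 = 114.2 sabins.

114.2 sabins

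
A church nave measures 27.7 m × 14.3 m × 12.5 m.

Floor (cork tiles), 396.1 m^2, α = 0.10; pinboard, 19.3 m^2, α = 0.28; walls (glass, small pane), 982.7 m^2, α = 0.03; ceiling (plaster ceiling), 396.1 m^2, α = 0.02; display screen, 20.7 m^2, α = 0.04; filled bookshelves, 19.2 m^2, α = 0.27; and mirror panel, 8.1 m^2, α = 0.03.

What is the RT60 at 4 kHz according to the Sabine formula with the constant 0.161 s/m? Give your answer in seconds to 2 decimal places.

Total absorption A = 396.1×0.10 + 19.3×0.28 + 982.7×0.03 + 396.1×0.02 + 20.7×0.04 + 19.2×0.27 + 8.1×0.03
  = 39.610 + 5.404 + 29.481 + 7.922 + 0.828 + 5.184 + 0.243 = 88.672 m^2 sabins.
Room volume: 4951.375 m³.
RT60 = 0.161 · V / A = 0.161 × 4951.375 / 88.672 = 8.99 s.

8.99 sec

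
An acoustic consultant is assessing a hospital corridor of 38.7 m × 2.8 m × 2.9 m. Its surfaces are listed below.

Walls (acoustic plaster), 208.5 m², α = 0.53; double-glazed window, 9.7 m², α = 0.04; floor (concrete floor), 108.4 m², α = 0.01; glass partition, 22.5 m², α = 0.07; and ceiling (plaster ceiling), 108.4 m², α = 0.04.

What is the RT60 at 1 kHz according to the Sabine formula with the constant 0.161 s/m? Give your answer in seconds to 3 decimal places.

Total absorption A = 208.5×0.53 + 9.7×0.04 + 108.4×0.01 + 22.5×0.07 + 108.4×0.04
  = 110.505 + 0.388 + 1.084 + 1.575 + 4.336 = 117.888 m² sabins.
Room volume: 314.244 m³.
RT60 = 0.161 · V / A = 0.161 × 314.244 / 117.888 = 0.429 s.

0.429 s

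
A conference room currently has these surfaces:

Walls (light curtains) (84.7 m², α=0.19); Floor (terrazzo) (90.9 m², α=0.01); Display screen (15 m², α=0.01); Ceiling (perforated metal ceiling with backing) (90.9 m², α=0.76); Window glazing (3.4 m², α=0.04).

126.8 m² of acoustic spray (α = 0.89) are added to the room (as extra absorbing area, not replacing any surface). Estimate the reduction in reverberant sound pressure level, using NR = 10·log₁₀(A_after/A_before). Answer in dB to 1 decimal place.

3.6 dB

Summing Sᵢαᵢ: 16.093 + 0.909 + 0.150 + 69.084 + 0.136 → A_before = 86.372 sabins.
Added absorption = 126.8 × 0.89 = 112.852 sabins.
New total A_after = 199.224 sabins.
NR = 10·log₁₀(199.224/86.372) = 3.6 dB.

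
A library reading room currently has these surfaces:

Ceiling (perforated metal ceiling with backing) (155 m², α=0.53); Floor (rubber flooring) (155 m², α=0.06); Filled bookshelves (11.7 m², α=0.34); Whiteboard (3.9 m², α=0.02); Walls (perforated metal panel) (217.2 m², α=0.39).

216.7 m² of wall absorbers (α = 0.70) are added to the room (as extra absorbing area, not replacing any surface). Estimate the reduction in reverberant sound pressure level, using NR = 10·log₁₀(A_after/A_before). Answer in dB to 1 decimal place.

Equivalent absorption area: A_before = 155*0.53 + 155*0.06 + 11.7*0.34 + 3.9*0.02 + 217.2*0.39 = 180.214 m².
Treatment contributes 216.7·0.70 = 151.690 sabins.
A_after = 180.214 + 151.690 = 331.904 sabins.
NR = 10·log₁₀(331.904/180.214) = 2.7 dB.

2.7 dB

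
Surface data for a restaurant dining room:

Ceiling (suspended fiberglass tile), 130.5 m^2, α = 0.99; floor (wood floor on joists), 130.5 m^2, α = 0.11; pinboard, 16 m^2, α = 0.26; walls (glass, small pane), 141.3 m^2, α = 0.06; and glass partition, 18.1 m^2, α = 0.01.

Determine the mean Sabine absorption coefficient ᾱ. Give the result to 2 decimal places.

S = Σ Sᵢ = 130.5 + 130.5 + 16 + 141.3 + 18.1 = 436.4 m^2.
Weighted sum Σ Sα = 156.369.
ᾱ = 156.369 / 436.4 = 0.36.

0.36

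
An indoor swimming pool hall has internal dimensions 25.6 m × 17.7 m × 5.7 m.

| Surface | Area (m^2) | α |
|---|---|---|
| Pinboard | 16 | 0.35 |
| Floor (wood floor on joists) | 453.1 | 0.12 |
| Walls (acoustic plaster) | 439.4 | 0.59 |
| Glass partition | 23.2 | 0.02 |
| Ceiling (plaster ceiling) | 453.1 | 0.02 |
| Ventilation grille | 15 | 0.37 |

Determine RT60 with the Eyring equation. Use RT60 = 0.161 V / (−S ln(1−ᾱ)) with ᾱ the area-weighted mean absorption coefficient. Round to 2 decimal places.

1.09 s

Total surface area S = 16 + 453.1 + 439.4 + 23.2 + 453.1 + 15 = 1399.8 m^2.
Σ(Sᵢαᵢ) = 16·0.35 + 453.1·0.12 + 439.4·0.59 + 23.2·0.02 + 453.1·0.02 + 15·0.37 = 334.294.
Mean coefficient ᾱ = A/S = 0.2388.
−S·ln(1−ᾱ) = −1399.8 × ln(1 − 0.2388) = 381.948.
V = 25.6 × 17.7 × 5.7 = 2582.784 m³.
RT60 = 0.161 × 2582.784 / 381.948 = 1.09 s.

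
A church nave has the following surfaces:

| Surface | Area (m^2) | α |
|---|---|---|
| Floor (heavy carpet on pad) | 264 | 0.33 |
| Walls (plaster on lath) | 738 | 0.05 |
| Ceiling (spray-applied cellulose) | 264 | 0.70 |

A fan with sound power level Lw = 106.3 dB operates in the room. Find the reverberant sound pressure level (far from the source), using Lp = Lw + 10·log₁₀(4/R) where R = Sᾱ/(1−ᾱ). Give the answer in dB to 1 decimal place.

Σ(Sᵢαᵢ) = 264×0.33 + 738×0.05 + 264×0.70 = 308.820; total area S = 1266.0 m^2.
ᾱ = 0.2439, so room constant R = A/(1−ᾱ) = 408.438 m^2.
Lp = 106.3 + 10·log₁₀(4/408.438) = 106.3 + (-20.09) = 86.2 dB.

86.2 dB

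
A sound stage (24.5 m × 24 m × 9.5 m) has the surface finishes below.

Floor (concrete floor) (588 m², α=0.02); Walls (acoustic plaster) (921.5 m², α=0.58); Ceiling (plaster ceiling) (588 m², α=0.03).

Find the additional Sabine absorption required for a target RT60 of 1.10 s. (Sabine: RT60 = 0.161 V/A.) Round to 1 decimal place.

A₁ = Σ Sᵢαᵢ = 588·0.02 + 921.5·0.58 + 588·0.03 = 563.870 sabins.
For T = 1.10 s, need A₂ = 0.161·V/T = 0.161·5586/1.10 = 817.587 sabins.
ΔA = A₂ − A₁ = 817.587 − 563.870 = 253.7 sabins.

253.7 sabins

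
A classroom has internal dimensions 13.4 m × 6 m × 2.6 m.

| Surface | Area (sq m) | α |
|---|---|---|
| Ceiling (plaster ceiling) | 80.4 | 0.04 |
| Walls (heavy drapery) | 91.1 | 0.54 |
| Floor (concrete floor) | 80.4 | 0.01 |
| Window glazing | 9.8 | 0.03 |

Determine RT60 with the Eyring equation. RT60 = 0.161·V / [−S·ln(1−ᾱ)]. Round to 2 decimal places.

0.56 sec

S = Σ Sᵢ = 261.7 sq m.
Σ(Sᵢαᵢ) = 80.4×0.04 + 91.1×0.54 + 80.4×0.01 + 9.8×0.03 = 53.508.
ᾱ = 53.508 / 261.7 = 0.2045.
Eyring denominator: −S ln(1−ᾱ) = 59.873.
V = 13.4 × 6 × 2.6 = 209.04 m³.
T = 0.161·V/[−S·ln(1−ᾱ)] = 0.161·209.04/59.873 = 0.56 s.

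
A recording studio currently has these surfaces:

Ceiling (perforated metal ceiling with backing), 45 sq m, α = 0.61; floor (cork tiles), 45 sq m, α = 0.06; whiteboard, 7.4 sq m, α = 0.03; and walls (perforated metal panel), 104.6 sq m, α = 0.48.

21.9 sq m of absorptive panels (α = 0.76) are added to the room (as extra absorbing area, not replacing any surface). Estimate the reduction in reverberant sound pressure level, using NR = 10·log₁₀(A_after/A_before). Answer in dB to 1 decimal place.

0.8 dB

Summing Sᵢαᵢ: 27.450 + 2.700 + 0.222 + 50.208 → A_before = 80.580 sabins.
Treatment contributes 21.9·0.76 = 16.644 sabins.
A_after = 80.580 + 16.644 = 97.224 sabins.
NR = 10·log₁₀(97.224/80.580) = 0.8 dB.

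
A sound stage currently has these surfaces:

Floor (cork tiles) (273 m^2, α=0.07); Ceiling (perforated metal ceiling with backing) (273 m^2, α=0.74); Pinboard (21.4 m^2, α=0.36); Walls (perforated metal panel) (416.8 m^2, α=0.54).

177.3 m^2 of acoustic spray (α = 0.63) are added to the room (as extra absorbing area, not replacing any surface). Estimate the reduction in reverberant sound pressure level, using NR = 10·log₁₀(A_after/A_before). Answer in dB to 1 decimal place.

1.0 dB

Total absorption A_before = 273×0.07 + 273×0.74 + 21.4×0.36 + 416.8×0.54
  = 19.110 + 202.020 + 7.704 + 225.072 = 453.906 m^2 sabins.
Treatment contributes 177.3·0.63 = 111.699 sabins.
New total A_after = 565.605 sabins.
NR = 10·log₁₀(565.605/453.906) = 1.0 dB.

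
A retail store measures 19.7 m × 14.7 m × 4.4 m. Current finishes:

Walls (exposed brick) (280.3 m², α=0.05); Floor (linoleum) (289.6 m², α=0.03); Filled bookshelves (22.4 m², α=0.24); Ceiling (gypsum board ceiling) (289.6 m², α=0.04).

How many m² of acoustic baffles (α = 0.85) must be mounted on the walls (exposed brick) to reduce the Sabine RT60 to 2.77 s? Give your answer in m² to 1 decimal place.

43.0

Equivalent absorption area: A₁ = 280.3*0.05 + 289.6*0.03 + 22.4*0.24 + 289.6*0.04 = 39.663 m².
Required A₂ = 0.161·1274.196/2.77 = 74.060 sabins.
ΔA needed = 74.060 − 39.663 = 34.397 sabins.
Each m² of panel replacing the walls (exposed brick) adds (0.85 − 0.05) = 0.80 sabins.
Panel area = 34.397 / 0.80 = 43.0 m².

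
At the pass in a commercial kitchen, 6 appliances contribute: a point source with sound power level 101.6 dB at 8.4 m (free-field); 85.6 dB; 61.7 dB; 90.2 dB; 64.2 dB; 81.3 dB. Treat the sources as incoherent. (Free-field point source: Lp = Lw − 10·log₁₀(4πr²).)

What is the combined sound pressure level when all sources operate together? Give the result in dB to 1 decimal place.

91.9 dB

Source at 8.4 m: Lp = 101.6 − 10·log₁₀(4π·8.4²) = 101.6 − 10·log₁₀(886.683) = 72.1 dB.
Σ 10^(Lᵢ/10) = 1.565e+09.
L_total = 10·log₁₀(1.565e+09) = 91.9 dB.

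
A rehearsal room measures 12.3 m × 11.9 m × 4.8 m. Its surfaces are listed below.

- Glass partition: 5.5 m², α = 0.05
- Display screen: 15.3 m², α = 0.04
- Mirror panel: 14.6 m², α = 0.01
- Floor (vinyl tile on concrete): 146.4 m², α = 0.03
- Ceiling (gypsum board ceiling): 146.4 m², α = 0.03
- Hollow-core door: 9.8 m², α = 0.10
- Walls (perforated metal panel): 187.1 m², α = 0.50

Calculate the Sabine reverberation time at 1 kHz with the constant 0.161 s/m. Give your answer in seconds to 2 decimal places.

1.08 seconds

Equivalent absorption area: A = 5.5×0.05 + 15.3×0.04 + 14.6×0.01 + 146.4×0.03 + 146.4×0.03 + 9.8×0.10 + 187.1×0.50 = 104.347 m².
Room volume: 702.576 m³.
T = 0.161 V/A = 0.161·702.576/104.347 = 1.08 s.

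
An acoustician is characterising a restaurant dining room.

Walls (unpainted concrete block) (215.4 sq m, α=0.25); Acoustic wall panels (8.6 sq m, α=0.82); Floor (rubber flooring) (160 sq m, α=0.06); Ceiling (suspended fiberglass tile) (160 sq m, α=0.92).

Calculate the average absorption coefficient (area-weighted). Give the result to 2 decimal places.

0.40

Total surface area S = 544.0 sq m.
Weighted sum Σ Sα = 217.702.
ᾱ = 217.702 / 544.0 = 0.40.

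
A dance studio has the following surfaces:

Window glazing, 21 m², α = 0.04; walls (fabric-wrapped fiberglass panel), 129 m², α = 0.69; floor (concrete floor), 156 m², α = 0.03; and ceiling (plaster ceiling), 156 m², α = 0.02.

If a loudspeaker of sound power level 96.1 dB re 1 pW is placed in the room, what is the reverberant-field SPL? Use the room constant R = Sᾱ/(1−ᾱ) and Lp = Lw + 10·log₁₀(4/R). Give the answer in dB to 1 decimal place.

A = 97.650 sabins; S = 462.0 m².
ᾱ = 97.650/462.0 = 0.2114; R = Sᾱ/(1−ᾱ) = 97.650/(1−0.2114) = 123.827 m².
Lp = 96.1 + 10·log₁₀(4/123.827) = 96.1 + (-14.91) = 81.2 dB.

81.2 dB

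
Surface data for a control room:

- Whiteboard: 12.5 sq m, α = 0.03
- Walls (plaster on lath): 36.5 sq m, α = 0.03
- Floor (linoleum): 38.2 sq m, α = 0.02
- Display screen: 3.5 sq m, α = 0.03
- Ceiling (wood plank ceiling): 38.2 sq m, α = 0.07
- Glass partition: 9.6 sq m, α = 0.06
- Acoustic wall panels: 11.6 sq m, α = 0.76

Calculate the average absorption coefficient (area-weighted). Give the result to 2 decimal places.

S = Σ Sᵢ = 12.5 + 36.5 + 38.2 + 3.5 + 38.2 + 9.6 + 11.6 = 150.1 sq m.
Σ(Sᵢαᵢ) = 12.5*0.03 + 36.5*0.03 + 38.2*0.02 + 3.5*0.03 + 38.2*0.07 + 9.6*0.06 + 11.6*0.76 = 14.405.
ᾱ = A/S = 0.10.

0.10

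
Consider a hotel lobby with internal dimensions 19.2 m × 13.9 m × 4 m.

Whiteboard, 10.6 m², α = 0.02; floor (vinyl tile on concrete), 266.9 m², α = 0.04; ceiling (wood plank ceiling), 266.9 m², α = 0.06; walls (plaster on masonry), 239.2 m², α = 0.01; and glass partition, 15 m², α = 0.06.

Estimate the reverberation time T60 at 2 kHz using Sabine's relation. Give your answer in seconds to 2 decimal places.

A = Σ Sᵢαᵢ = 10.6*0.02 + 266.9*0.04 + 266.9*0.06 + 239.2*0.01 + 15*0.06 = 30.194 sabins.
Room volume: 1067.52 m³.
RT60 = 0.161 · V / A = 0.161 × 1067.52 / 30.194 = 5.69 s.

5.69 s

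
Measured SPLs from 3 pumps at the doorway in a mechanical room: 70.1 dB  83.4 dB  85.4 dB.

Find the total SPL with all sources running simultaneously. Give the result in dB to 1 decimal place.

87.6 dB

Sum in the linear (power) domain: Σ 10^(Lᵢ/10) = 10^(70.1/10) + 10^(83.4/10) + 10^(85.4/10) = 5.757e+08.
Back to dB: 10·log₁₀ Σ = 87.6 dB.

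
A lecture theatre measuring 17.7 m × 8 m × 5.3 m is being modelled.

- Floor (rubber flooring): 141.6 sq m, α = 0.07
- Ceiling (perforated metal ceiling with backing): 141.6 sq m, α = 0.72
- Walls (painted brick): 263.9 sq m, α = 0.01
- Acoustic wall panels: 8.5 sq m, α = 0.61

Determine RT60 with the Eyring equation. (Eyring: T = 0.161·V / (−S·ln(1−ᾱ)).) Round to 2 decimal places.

0.90 s

Total surface area S = 141.6 + 141.6 + 263.9 + 8.5 = 555.6 sq m.
Σ(Sᵢαᵢ) = 141.6×0.07 + 141.6×0.72 + 263.9×0.01 + 8.5×0.61 = 119.688.
Mean coefficient ᾱ = A/S = 0.2154.
−S·ln(1−ᾱ) = −555.6 × ln(1 − 0.2154) = 134.778.
V = 17.7 × 8 × 5.3 = 750.48 m³.
T = 0.161·V/[−S·ln(1−ᾱ)] = 0.161·750.48/134.778 = 0.90 s.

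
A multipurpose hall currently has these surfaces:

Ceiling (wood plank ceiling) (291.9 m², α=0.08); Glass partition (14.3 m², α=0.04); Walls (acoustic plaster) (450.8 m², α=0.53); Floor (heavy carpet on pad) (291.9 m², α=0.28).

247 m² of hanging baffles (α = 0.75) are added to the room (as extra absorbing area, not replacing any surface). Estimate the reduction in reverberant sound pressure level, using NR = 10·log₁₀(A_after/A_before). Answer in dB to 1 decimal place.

Total absorption A_before = 291.9*0.08 + 14.3*0.04 + 450.8*0.53 + 291.9*0.28
  = 23.352 + 0.572 + 238.924 + 81.732 = 344.580 m² sabins.
Added absorption = 247 × 0.75 = 185.250 sabins.
New total A_after = 529.830 sabins.
NR = 10·log₁₀(529.830/344.580) = 1.9 dB.

1.9 dB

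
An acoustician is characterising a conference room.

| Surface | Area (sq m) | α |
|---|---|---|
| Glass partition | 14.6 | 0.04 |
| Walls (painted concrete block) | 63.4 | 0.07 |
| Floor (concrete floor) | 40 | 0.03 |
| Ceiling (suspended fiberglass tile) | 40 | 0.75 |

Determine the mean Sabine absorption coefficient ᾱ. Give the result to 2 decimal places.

Total surface area S = 158.0 sq m.
Σ(Sᵢαᵢ) = 14.6*0.04 + 63.4*0.07 + 40*0.03 + 40*0.75 = 36.222.
ᾱ = 36.222 / 158.0 = 0.23.

0.23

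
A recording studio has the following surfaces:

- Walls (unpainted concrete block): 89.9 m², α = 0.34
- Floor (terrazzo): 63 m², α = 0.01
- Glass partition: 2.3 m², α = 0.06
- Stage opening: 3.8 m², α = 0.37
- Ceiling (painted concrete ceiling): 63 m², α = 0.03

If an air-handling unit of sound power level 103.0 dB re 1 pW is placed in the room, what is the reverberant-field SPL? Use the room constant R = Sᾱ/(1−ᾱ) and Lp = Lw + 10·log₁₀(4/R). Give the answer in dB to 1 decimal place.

92.9 dB

Σ(Sᵢαᵢ) = 89.9·0.34 + 63·0.01 + 2.3·0.06 + 3.8·0.37 + 63·0.03 = 34.630; total area S = 222.0 m².
ᾱ = 0.1560, so room constant R = A/(1−ᾱ) = 41.031 m².
Lp = 103.0 + 10·log₁₀(4/41.031) = 103.0 + (-10.11) = 92.9 dB.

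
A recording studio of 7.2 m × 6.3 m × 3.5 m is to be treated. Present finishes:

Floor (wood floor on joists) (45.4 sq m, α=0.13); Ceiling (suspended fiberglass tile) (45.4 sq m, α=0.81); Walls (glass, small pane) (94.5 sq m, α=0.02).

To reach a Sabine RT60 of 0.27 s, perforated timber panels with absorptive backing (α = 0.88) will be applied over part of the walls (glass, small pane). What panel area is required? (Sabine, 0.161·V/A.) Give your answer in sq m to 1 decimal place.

58.3

Equivalent absorption area: A₁ = 45.4×0.13 + 45.4×0.81 + 94.5×0.02 = 44.566 sq m.
Required A₂ = 0.161·158.76/0.27 = 94.668 sabins.
ΔA needed = 94.668 − 44.566 = 50.102 sabins.
Each sq m of panel replacing the walls (glass, small pane) adds (0.88 − 0.02) = 0.86 sabins.
Panel area = 50.102 / 0.86 = 58.3 sq m.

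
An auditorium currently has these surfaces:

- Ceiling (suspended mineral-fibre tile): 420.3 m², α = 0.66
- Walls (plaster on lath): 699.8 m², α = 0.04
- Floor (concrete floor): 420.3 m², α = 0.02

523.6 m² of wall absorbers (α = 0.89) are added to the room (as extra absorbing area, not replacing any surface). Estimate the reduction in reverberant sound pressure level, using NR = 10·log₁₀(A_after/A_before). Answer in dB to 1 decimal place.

Equivalent absorption area: A_before = 420.3*0.66 + 699.8*0.04 + 420.3*0.02 = 313.796 m².
Treatment contributes 523.6·0.89 = 466.004 sabins.
New total A_after = 779.800 sabins.
Reduction = 10 log₁₀(A_after/A_before) = 10 log₁₀(2.4851) = 4.0 dB.

4.0 dB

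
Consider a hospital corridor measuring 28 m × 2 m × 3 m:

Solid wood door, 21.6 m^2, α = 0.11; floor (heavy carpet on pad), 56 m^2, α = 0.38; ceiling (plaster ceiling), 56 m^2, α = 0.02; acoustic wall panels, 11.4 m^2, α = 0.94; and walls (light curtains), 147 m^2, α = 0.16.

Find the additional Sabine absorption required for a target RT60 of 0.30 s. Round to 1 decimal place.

31.1 sabins

A₁ = Σ Sᵢαᵢ = 21.6*0.11 + 56*0.38 + 56*0.02 + 11.4*0.94 + 147*0.16 = 59.012 sabins.
V = 168 m³. Required absorption A₂ = 0.161 × 168 / 0.30 = 90.160 sabins.
Additional absorption ΔA = 90.160 − 59.012 = 31.1 sabins.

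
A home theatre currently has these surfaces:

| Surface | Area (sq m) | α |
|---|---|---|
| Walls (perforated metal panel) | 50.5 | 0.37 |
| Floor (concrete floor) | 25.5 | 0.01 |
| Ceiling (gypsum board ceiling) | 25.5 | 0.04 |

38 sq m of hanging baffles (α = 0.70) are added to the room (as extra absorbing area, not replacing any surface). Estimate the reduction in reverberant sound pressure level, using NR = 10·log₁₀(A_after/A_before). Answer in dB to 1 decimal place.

A_before = Σ Sᵢαᵢ = 50.5·0.37 + 25.5·0.01 + 25.5·0.04 = 19.960 sabins.
Added absorption = 38 × 0.70 = 26.600 sabins.
New total A_after = 46.560 sabins.
NR = 10·log₁₀(46.560/19.960) = 3.7 dB.

3.7 dB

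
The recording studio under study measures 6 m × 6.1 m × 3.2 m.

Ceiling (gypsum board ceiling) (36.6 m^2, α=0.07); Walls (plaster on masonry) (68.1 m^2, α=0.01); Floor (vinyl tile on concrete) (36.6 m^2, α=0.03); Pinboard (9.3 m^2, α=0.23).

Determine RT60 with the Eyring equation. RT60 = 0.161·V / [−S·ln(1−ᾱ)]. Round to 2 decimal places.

Total surface area S = 36.6 + 68.1 + 36.6 + 9.3 = 150.6 m^2.
Absorption A = 36.6×0.07 + 68.1×0.01 + 36.6×0.03 + 9.3×0.23 = 6.480 sabins.
ᾱ = 6.480 / 150.6 = 0.0430.
−S·ln(1−ᾱ) = −150.6 × ln(1 − 0.0430) = 6.619.
V = 6 × 6.1 × 3.2 = 117.12 m³.
T = 0.161·V/[−S·ln(1−ᾱ)] = 0.161·117.12/6.619 = 2.85 s.

2.85 s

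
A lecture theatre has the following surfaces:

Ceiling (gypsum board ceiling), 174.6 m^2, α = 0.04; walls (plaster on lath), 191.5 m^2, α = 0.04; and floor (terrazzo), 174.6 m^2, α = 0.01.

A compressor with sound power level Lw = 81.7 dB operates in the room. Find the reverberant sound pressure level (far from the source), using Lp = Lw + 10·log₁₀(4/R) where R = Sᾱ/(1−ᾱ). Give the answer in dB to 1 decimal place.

A = 16.390 sabins; S = 540.7 m^2.
ᾱ = 16.390/540.7 = 0.0303; R = Sᾱ/(1−ᾱ) = 16.390/(1−0.0303) = 16.902 m^2.
Lp = 81.7 + 10·log₁₀(4/16.902) = 81.7 + (-6.26) = 75.4 dB.

75.4 dB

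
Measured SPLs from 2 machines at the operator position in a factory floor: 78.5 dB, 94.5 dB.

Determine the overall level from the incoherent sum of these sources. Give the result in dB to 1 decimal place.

Σ 10^(Lᵢ/10) = 2.889e+09.
Combined level = 10 log₁₀(2.889e+09) = 94.6 dB.

94.6 dB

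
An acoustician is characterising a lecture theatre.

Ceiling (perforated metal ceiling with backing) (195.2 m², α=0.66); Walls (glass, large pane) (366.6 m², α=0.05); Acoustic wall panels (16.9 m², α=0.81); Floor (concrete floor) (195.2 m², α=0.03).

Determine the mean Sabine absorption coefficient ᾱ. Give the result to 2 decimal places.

Total surface area S = 773.9 m².
Weighted sum Σ Sα = 166.707.
ᾱ = 166.707 / 773.9 = 0.22.

0.22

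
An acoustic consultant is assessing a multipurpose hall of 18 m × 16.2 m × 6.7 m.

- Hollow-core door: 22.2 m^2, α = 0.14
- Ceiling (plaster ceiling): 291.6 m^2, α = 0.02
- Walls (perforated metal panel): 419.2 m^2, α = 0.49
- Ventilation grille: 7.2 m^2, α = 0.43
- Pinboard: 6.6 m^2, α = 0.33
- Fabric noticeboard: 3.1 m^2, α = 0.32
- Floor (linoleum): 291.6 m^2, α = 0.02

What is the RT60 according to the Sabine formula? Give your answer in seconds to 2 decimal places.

1.39 seconds

Summing Sᵢαᵢ: 3.108 + 5.832 + 205.408 + 3.096 + 2.178 + 0.992 + 5.832 → A = 226.446 sabins.
Room volume: 1953.72 m³.
T = 0.161 V/A = 0.161·1953.72/226.446 = 1.39 s.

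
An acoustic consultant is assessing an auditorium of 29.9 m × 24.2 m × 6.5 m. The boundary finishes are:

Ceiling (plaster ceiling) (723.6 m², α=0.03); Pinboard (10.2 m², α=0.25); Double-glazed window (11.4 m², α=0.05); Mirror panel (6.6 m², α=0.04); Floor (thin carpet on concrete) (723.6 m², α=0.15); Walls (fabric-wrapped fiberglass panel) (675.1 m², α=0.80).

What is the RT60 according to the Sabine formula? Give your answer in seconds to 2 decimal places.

1.12 s

Summing Sᵢαᵢ: 21.708 + 2.550 + 0.570 + 0.264 + 108.540 + 540.080 → A = 673.712 sabins.
Room volume: 4703.27 m³.
RT60 = 0.161 · V / A = 0.161 × 4703.27 / 673.712 = 1.12 s.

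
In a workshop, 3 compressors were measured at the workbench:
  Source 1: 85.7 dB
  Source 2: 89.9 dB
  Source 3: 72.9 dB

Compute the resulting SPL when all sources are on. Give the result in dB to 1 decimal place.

Converting to relative power and adding: 10^(85.7/10) + 10^(89.9/10) + 10^(72.9/10) = 1.368e+09.
Back to dB: 10·log₁₀ Σ = 91.4 dB.

91.4 dB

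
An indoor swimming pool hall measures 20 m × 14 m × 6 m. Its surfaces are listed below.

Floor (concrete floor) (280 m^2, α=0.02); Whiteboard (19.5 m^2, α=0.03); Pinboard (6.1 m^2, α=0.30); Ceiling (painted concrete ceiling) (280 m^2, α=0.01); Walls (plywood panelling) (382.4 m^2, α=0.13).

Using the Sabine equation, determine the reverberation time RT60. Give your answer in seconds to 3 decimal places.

A = Σ Sᵢαᵢ = 280*0.02 + 19.5*0.03 + 6.1*0.30 + 280*0.01 + 382.4*0.13 = 60.527 sabins.
Volume V = 20 × 14 × 6 = 1680 m³.
RT60 = 0.161 · V / A = 0.161 × 1680 / 60.527 = 4.469 s.

4.469 s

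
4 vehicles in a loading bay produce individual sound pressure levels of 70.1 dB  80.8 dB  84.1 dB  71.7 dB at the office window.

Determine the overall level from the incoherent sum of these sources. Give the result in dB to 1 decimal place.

Sum in the linear (power) domain: Σ 10^(Lᵢ/10) = 10^(70.1/10) + 10^(80.8/10) + 10^(84.1/10) + 10^(71.7/10) = 4.023e+08.
Back to dB: 10·log₁₀ Σ = 86.0 dB.

86.0 dB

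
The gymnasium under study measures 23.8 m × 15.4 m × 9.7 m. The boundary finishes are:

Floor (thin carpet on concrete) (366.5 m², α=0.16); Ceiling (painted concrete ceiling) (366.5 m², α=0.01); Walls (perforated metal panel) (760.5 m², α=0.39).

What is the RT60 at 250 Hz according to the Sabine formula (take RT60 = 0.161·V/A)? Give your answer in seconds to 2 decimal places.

Equivalent absorption area: A = 366.5×0.16 + 366.5×0.01 + 760.5×0.39 = 358.900 m².
V = 23.8·15.4·9.7 = 3555.244 m³.
T = 0.161 V/A = 0.161·3555.244/358.900 = 1.59 s.

1.59 s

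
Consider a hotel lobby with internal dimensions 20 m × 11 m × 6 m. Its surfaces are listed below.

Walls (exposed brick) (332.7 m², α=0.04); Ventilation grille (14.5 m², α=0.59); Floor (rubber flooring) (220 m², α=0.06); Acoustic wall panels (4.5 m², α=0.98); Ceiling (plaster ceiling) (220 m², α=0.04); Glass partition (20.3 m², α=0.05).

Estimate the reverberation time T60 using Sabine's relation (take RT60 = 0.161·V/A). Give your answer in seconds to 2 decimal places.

4.31 s

A = Σ Sᵢαᵢ = 332.7*0.04 + 14.5*0.59 + 220*0.06 + 4.5*0.98 + 220*0.04 + 20.3*0.05 = 49.288 sabins.
V = 20·11·6 = 1320 m³.
Sabine: RT60 = 0.161 × 1320 / 49.288 = 4.31 s.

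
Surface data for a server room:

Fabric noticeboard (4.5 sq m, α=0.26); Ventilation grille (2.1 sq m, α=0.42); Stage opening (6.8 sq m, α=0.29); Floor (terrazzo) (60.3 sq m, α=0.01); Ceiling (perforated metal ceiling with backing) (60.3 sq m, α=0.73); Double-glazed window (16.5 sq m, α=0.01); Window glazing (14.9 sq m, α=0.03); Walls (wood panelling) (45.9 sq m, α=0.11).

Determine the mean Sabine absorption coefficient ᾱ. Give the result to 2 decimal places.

0.26

Total surface area S = 211.3 sq m.
Weighted sum Σ Sα = 54.307.
ᾱ = 54.307 / 211.3 = 0.26.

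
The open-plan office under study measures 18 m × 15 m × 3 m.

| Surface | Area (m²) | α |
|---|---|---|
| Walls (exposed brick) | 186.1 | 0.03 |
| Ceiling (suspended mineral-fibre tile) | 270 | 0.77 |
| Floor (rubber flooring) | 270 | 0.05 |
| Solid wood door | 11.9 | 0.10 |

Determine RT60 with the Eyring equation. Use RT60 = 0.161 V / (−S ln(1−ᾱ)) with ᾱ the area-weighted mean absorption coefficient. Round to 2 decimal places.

Total surface area S = 186.1 + 270 + 270 + 11.9 = 738.0 m².
Σ(Sᵢαᵢ) = 186.1×0.03 + 270×0.77 + 270×0.05 + 11.9×0.10 = 228.173.
ᾱ = 228.173 / 738.0 = 0.3092.
Eyring denominator: −S ln(1−ᾱ) = 272.990.
V = 18 × 15 × 3 = 810 m³.
RT60 = 0.161 × 810 / 272.990 = 0.48 s.

0.48 s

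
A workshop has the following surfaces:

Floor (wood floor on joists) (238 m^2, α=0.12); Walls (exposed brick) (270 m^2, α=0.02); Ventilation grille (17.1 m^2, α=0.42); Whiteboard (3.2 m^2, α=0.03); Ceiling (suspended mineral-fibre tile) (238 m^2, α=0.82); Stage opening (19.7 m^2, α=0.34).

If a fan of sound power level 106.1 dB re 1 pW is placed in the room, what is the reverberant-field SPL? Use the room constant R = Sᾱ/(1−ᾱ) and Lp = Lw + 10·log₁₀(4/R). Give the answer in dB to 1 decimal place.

Σ(Sᵢαᵢ) = 238×0.12 + 270×0.02 + 17.1×0.42 + 3.2×0.03 + 238×0.82 + 19.7×0.34 = 243.096; total area S = 786.0 m^2.
ᾱ = 0.3093, so room constant R = A/(1−ᾱ) = 351.956 m^2.
Lp = 106.1 + 10·log₁₀(4/351.956) = 106.1 + (-19.44) = 86.7 dB.

86.7 dB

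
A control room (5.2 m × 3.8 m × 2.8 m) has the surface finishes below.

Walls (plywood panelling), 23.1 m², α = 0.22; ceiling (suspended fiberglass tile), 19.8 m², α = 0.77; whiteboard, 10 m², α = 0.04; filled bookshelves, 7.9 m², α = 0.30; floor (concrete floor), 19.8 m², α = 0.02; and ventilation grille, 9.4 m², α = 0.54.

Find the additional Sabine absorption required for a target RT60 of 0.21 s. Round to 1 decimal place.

13.8 sabins

Equivalent absorption area: A₁ = 23.1×0.22 + 19.8×0.77 + 10×0.04 + 7.9×0.30 + 19.8×0.02 + 9.4×0.54 = 28.570 m².
For T = 0.21 s, need A₂ = 0.161·V/T = 0.161·55.328/0.21 = 42.418 sabins.
ΔA = A₂ − A₁ = 42.418 − 28.570 = 13.8 sabins.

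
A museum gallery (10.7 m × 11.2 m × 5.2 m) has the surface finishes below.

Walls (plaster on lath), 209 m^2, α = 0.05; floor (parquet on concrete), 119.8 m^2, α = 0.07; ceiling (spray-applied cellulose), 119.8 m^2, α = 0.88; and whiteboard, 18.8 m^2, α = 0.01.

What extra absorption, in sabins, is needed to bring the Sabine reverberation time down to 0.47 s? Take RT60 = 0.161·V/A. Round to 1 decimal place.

89.0 sabins

Summing Sᵢαᵢ: 10.450 + 8.386 + 105.424 + 0.188 → A₁ = 124.448 sabins.
For T = 0.47 s, need A₂ = 0.161·V/T = 0.161·623.168/0.47 = 213.468 sabins.
Shortfall: 213.468 − 124.448 = 89.0 sabins.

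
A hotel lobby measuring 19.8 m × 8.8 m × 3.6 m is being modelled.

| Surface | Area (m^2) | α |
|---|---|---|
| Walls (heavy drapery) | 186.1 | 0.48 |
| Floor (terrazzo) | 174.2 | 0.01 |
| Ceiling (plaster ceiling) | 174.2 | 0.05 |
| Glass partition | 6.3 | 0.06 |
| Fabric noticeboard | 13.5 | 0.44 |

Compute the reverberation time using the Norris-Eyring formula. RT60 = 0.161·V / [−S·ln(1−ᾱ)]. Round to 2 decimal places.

0.86 sec

S = Σ Sᵢ = 554.3 m^2.
Σ(Sᵢαᵢ) = 186.1×0.48 + 174.2×0.01 + 174.2×0.05 + 6.3×0.06 + 13.5×0.44 = 106.098.
ᾱ = 106.098 / 554.3 = 0.1914.
Eyring denominator: −S ln(1−ᾱ) = 117.762.
V = 19.8 × 8.8 × 3.6 = 627.264 m³.
RT60 = 0.161 × 627.264 / 117.762 = 0.86 s.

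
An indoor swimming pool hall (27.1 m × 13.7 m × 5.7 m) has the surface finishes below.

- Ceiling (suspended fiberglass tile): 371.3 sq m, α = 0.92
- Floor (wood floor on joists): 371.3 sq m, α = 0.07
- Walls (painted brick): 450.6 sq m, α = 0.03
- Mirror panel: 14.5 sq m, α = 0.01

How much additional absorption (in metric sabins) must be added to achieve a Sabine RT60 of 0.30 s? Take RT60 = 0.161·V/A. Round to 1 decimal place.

754.5 sabins

A₁ = Σ Sᵢαᵢ = 371.3*0.92 + 371.3*0.07 + 450.6*0.03 + 14.5*0.01 = 381.250 sabins.
V = 2116.239 m³. Required absorption A₂ = 0.161 × 2116.239 / 0.30 = 1135.715 sabins.
Additional absorption ΔA = 1135.715 − 381.250 = 754.5 sabins.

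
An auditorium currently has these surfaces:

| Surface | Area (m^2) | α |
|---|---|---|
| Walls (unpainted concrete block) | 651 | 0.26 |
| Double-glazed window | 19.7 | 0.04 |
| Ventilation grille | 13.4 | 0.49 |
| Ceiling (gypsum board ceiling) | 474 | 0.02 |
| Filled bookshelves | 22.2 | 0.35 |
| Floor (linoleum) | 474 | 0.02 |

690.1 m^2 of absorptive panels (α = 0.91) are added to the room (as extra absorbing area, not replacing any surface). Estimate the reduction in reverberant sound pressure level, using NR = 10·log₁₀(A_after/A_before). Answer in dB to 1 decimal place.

6.1 dB

Total absorption A_before = 651×0.26 + 19.7×0.04 + 13.4×0.49 + 474×0.02 + 22.2×0.35 + 474×0.02
  = 169.260 + 0.788 + 6.566 + 9.480 + 7.770 + 9.480 = 203.344 m^2 sabins.
Treatment contributes 690.1·0.91 = 627.991 sabins.
A_after = 203.344 + 627.991 = 831.335 sabins.
NR = 10·log₁₀(831.335/203.344) = 6.1 dB.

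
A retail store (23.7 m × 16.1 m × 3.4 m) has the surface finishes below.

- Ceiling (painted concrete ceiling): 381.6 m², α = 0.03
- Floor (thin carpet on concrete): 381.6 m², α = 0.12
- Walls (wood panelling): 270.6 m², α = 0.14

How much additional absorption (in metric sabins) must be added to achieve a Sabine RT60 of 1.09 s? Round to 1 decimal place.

96.5 sabins

A₁ = Σ Sᵢαᵢ = 381.6*0.03 + 381.6*0.12 + 270.6*0.14 = 95.124 sabins.
V = 1297.338 m³. Required absorption A₂ = 0.161 × 1297.338 / 1.09 = 191.625 sabins.
Shortfall: 191.625 − 95.124 = 96.5 sabins.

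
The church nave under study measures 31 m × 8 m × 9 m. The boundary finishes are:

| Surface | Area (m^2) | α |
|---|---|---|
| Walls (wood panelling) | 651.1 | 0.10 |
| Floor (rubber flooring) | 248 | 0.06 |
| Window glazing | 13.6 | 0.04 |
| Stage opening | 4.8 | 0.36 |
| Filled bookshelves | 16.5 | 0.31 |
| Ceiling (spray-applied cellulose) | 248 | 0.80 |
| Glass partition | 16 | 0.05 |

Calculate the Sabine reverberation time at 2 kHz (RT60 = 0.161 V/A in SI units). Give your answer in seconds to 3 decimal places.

1.254 seconds

Summing Sᵢαᵢ: 65.110 + 14.880 + 0.544 + 1.728 + 5.115 + 198.400 + 0.800 → A = 286.577 sabins.
Room volume: 2232 m³.
RT60 = 0.161 · V / A = 0.161 × 2232 / 286.577 = 1.254 s.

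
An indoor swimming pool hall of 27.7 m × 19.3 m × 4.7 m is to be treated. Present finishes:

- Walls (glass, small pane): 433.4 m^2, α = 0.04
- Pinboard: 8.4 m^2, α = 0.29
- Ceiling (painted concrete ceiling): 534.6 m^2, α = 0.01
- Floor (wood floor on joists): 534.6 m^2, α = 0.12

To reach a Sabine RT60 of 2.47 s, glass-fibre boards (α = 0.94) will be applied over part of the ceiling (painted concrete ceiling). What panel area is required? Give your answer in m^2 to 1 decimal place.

Equivalent absorption area: A₁ = 433.4*0.04 + 8.4*0.29 + 534.6*0.01 + 534.6*0.12 = 89.270 m^2.
Required A₂ = 0.161·2512.667/2.47 = 163.781 sabins.
ΔA needed = 163.781 − 89.270 = 74.511 sabins.
Net gain per m^2: Δα = 0.94 − 0.01 = 0.93.
Area = ΔA/Δα = 74.511/0.93 = 80.1 m^2.

80.1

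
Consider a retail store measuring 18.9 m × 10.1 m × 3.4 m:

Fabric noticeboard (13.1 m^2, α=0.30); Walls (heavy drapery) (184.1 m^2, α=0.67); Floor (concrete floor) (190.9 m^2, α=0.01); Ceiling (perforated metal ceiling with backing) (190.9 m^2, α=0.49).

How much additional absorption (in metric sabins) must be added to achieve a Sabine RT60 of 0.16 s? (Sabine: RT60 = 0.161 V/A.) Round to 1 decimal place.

430.4 sabins

Equivalent absorption area: A₁ = 13.1×0.30 + 184.1×0.67 + 190.9×0.01 + 190.9×0.49 = 222.727 m^2.
Target A₂ = 0.161·649.026/0.16 = 653.082 sabins (V = 649.026 m³).
Additional absorption ΔA = 653.082 − 222.727 = 430.4 sabins.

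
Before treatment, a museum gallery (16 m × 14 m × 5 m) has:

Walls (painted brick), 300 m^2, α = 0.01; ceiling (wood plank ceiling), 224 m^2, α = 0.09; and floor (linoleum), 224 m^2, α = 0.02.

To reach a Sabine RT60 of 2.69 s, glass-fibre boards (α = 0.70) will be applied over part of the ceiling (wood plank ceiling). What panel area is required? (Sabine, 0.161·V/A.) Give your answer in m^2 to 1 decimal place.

Equivalent absorption area: A₁ = 300×0.01 + 224×0.09 + 224×0.02 = 27.640 m^2.
Required A₂ = 0.161·1120/2.69 = 67.033 sabins.
ΔA needed = 67.033 − 27.640 = 39.393 sabins.
Net gain per m^2: Δα = 0.70 − 0.09 = 0.61.
Panel area = 39.393 / 0.61 = 64.6 m^2.

64.6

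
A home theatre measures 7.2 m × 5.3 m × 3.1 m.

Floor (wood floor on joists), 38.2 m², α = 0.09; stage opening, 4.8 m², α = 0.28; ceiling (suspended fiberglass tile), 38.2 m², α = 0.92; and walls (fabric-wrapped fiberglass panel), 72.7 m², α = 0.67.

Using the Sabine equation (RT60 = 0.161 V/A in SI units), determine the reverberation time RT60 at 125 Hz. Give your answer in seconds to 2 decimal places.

0.21 s

Total absorption A = 38.2*0.09 + 4.8*0.28 + 38.2*0.92 + 72.7*0.67
  = 3.438 + 1.344 + 35.144 + 48.709 = 88.635 m² sabins.
Room volume: 118.296 m³.
T = 0.161 V/A = 0.161·118.296/88.635 = 0.21 s.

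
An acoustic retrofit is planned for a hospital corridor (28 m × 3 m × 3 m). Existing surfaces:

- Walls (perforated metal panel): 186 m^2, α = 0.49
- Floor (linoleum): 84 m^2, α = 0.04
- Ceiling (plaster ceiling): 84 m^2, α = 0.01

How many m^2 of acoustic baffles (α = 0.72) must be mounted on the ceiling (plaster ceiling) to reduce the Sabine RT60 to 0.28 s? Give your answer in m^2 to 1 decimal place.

69.8

Equivalent absorption area: A₁ = 186×0.49 + 84×0.04 + 84×0.01 = 95.340 m^2.
V = 252 m³. Target absorption A₂ = 0.161 × 252 / 0.28 = 144.900 sabins.
Absorption to add: 144.900 − 95.340 = 49.560 sabins.
Each m^2 of panel replacing the ceiling (plaster ceiling) adds (0.72 − 0.01) = 0.71 sabins.
Area = ΔA/Δα = 49.560/0.71 = 69.8 m^2.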